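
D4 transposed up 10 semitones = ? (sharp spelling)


D4: chromatic position 2 in octave 4 → absolute = 4×12 + 2 = 50
Transpose up 10: 50 + 10 = 60
60 = 5×12 + 0 → C in octave 5
Result = C5


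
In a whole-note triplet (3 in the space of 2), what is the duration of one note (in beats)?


Reasoning:
Triplet: 3 notes occupy the space of 2 whole notes
Space = 2 × 4 = 8 beats
Each triplet note = 8 / 3 = 8/3 beats
= 8/3 beats


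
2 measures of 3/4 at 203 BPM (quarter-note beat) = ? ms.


Step by step:
Quarter-note beat duration = 60000 / 203 ms
Beats per measure (3/4) = 3
One measure = 3 × 60000 / 203 = 180000 / 203 ms
2 measures = 2 × 180000 / 203 = 360000 / 203
= 1773.4 ms


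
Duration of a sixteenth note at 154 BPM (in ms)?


One quarter-note beat = 60000 / BPM = 60000 / 154 ms
Sixteenth note = 1/4 × quarter note
Duration = 1/4 × 60000 / 154 = 15000 / 154
= 97.4 ms


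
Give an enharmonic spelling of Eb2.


Reasoning:
Enharmonic notes sound the same pitch but are spelled with different letter names
Eb and D# name the same pitch class
= D#2


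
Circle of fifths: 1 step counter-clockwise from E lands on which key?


Each counter-clockwise step moves down a perfect 5th (= up a perfect 4th)
From E: E → A
= A


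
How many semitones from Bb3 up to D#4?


Reasoning:
Absolute semitone position = octave×12 + chromatic position
Bb3: 3×12 + 10 = 46
D#4: 4×12 + 3 = 51
Difference = 51 - 46 = 5
= 5 semitones


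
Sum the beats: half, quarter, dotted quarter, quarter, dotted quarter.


Working:
Beat values:
  half = 2 beats
  quarter = 1 beat
  dotted quarter = 1.5 beats
  quarter = 1 beat
  dotted quarter = 1.5 beats
Sum = 2 + 1 + 1.5 + 1 + 1.5
= 7 beats


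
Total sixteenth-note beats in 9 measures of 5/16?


Step by step:
Time signature 5/16: the bottom number 16 means the sixteenth note gets one count
The top number 5 means 5 sixteenth-note beats per measure
Total = 5 × 9 measures
= 45 sixteenth-note beats


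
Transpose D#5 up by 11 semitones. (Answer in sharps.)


Working:
D#5: chromatic position 3 in octave 5 → absolute = 5×12 + 3 = 63
Transpose up 11: 63 + 11 = 74
74 = 6×12 + 2 → D in octave 6
Result = D6


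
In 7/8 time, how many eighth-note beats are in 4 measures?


Time signature 7/8: the bottom number 8 means the eighth note gets one count
The top number 7 means 7 eighth-note beats per measure
Total = 7 × 4 measures
= 28 eighth-note beats


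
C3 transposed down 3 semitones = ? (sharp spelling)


C3: chromatic position 0 in octave 3 → absolute = 3×12 + 0 = 36
Transpose down 3: 36 - 3 = 33
33 = 2×12 + 9 → A in octave 2
Result = A2


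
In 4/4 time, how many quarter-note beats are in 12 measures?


Reasoning:
Time signature 4/4: the bottom number 4 means the quarter note gets one count
The top number 4 means 4 quarter-note beats per measure
Total = 4 × 12 measures
= 48 quarter-note beats


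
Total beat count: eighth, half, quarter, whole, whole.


Solution.
Beat values:
  eighth = 0.5 beats
  half = 2 beats
  quarter = 1 beat
  whole = 4 beats
  whole = 4 beats
Sum = 0.5 + 2 + 1 + 4 + 4
= 11.5 beats


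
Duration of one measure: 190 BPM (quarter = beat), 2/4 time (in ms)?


Quarter-note beat duration = 60000 / 190 ms
Beats per measure (2/4) = 2
One measure = 2 × 60000 / 190 = 120000 / 190 ms
= 631.6 ms


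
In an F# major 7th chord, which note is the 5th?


Let's work it out.
Major 7th chord = root + major 3rd + perfect 5th + major 7th
Seventh chords stack in thirds, so the letter names are F-A-C-E
Root: F#
Major 3rd above F#: A#
Perfect 5th above F#: C#
Major 7th above F#: E#
The 5th = C#


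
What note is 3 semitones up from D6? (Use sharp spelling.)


Step by step:
D6: chromatic position 2 in octave 6 → absolute = 6×12 + 2 = 74
Transpose up 3: 74 + 3 = 77
77 = 6×12 + 5 → F in octave 6
Result = F6


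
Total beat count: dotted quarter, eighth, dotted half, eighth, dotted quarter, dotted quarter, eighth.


Step by step:
Beat values:
  dotted quarter = 1.5 beats
  eighth = 0.5 beats
  dotted half = 3 beats
  eighth = 0.5 beats
  dotted quarter = 1.5 beats
  dotted quarter = 1.5 beats
  eighth = 0.5 beats
Sum = 1.5 + 0.5 + 3 + 0.5 + 1.5 + 1.5 + 0.5
= 9 beats


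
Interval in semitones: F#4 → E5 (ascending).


Absolute semitone position = octave×12 + chromatic position
F#4: 4×12 + 6 = 54
E5: 5×12 + 4 = 64
Difference = 64 - 54 = 10
= 10 semitones


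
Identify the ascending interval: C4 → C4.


Solution.
Letter names: C → C spans 1 letter name → a unison
Semitones: C4 → C4 = 0 half-steps
A unison of 0 semitones is a perfect unison
= perfect unison


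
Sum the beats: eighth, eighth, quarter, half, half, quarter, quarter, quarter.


Let's work it out.
Beat values:
  eighth = 0.5 beats
  eighth = 0.5 beats
  quarter = 1 beat
  half = 2 beats
  half = 2 beats
  quarter = 1 beat
  quarter = 1 beat
  quarter = 1 beat
Sum = 0.5 + 0.5 + 1 + 2 + 2 + 1 + 1 + 1
= 9 beats


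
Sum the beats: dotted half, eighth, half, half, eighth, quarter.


Reasoning:
Beat values:
  dotted half = 3 beats
  eighth = 0.5 beats
  half = 2 beats
  half = 2 beats
  eighth = 0.5 beats
  quarter = 1 beat
Sum = 3 + 0.5 + 2 + 2 + 0.5 + 1
= 9 beats


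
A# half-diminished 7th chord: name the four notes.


Step by step:
Half-diminished 7th chord = root + minor 3rd + diminished 5th + minor 7th
Seventh chords stack in thirds, so the letter names are A-C-E-G
Root: A#
Minor 3rd above A#: C#
Diminished 5th above A#: E
Minor 7th above A#: G#
Chord = A# C# E G#


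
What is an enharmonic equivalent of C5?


Step by step:
Enharmonic notes sound the same pitch but are spelled with different letter names
C and B# name the same pitch class
Octave numbers change at C, so C5 = B#4
= B#4


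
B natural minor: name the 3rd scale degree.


Let's work it out.
Natural minor scale pattern: W-H-W-W-H-W-W (2-1-2-2-1-2-2 semitones)
Starting from B:
  B + 2 semitones → C#
  C# + 1 semitone → D
  D + 2 semitones → E
  E + 2 semitones → F#
  F# + 1 semitone → G
  G + 2 semitones → A
  A + 2 semitones → B
Scale: B C# D E F# G A
Degree 3 = D


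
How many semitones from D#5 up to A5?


Absolute semitone position = octave×12 + chromatic position
D#5: 5×12 + 3 = 63
A5: 5×12 + 9 = 69
Difference = 69 - 63 = 6
= 6 semitones


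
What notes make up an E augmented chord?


Reasoning:
Augmented triad = root + major 3rd (4 semitones) + augmented 5th (8 semitones)
A triad on E stacks thirds, so the chord tones use letter names E-G-B
Root: E
Major 3rd above E: G#
Augmented 5th above E: B#
Chord = E G# B#


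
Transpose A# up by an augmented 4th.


Step by step:
augmented 4th: 4 letter names, 6 semitones
Letter: A + 3 → D
Pitch: A# + 6 semitones, spelled as a D → D##
= D##


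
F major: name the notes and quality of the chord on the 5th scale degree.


Working:
F major scale: F G A Bb C D E
Diatonic triad on degree 5 stacks scale notes 5, 7, 2: C E G
C→E = 4 semitones; C→G = 7 semitones → major triad
= C E G (major)


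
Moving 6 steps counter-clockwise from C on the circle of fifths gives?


Step by step:
Each counter-clockwise step moves down a perfect 5th (= up a perfect 4th)
From C: C → F → Bb → Eb → Ab → Db → F#/Gb
= F#/Gb


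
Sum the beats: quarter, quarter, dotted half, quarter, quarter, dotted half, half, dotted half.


Let's work it out.
Beat values:
  quarter = 1 beat
  quarter = 1 beat
  dotted half = 3 beats
  quarter = 1 beat
  quarter = 1 beat
  dotted half = 3 beats
  half = 2 beats
  dotted half = 3 beats
Sum = 1 + 1 + 3 + 1 + 1 + 3 + 2 + 3
= 15 beats


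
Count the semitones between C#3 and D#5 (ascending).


Absolute semitone position = octave×12 + chromatic position
C#3: 3×12 + 1 = 37
D#5: 5×12 + 3 = 63
Difference = 63 - 37 = 26
= 26 semitones


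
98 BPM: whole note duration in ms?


One quarter-note beat = 60000 / BPM = 60000 / 98 ms
Whole note = 4 × quarter note
Duration = 4 × 60000 / 98 = 240000 / 98
= 2449.0 ms


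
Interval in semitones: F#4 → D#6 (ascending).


Absolute semitone position = octave×12 + chromatic position
F#4: 4×12 + 6 = 54
D#6: 6×12 + 3 = 75
Difference = 75 - 54 = 21
= 21 semitones


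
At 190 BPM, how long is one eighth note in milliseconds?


Step by step:
One quarter-note beat = 60000 / BPM = 60000 / 190 ms
Eighth note = 1/2 × quarter note
Duration = 1/2 × 60000 / 190 = 30000 / 190
= 157.9 ms


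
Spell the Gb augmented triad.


Augmented triad = root + major 3rd (4 semitones) + augmented 5th (8 semitones)
A triad on Gb stacks thirds, so the chord tones use letter names G-B-D
Root: Gb
Major 3rd above Gb: Bb
Augmented 5th above Gb: D
Chord = Gb Bb D


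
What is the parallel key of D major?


Parallel keys share the same tonic but differ in mode
D major → parallel is D minor
= D minor


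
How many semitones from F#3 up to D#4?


Reasoning:
Absolute semitone position = octave×12 + chromatic position
F#3: 3×12 + 6 = 42
D#4: 4×12 + 3 = 51
Difference = 51 - 42 = 9
= 9 semitones


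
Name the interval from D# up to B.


Working:
Letter names: D → B spans 6 letter names → a 6th
Semitones: D# → B = 8 half-steps
A 6th of 8 semitones is a minor 6th
= minor 6th


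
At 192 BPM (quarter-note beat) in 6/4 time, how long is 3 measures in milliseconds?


Let's work it out.
Quarter-note beat duration = 60000 / 192 ms
Beats per measure (6/4) = 6
One measure = 6 × 60000 / 192 = 360000 / 192 ms
3 measures = 3 × 360000 / 192 = 1080000 / 192
= 5625.0 ms


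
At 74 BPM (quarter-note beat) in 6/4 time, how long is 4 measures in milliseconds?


Solution.
Quarter-note beat duration = 60000 / 74 ms
Beats per measure (6/4) = 6
One measure = 6 × 60000 / 74 = 360000 / 74 ms
4 measures = 4 × 360000 / 74 = 1440000 / 74
= 19459.5 ms


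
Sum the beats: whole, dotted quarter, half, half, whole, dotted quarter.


Let's work it out.
Beat values:
  whole = 4 beats
  dotted quarter = 1.5 beats
  half = 2 beats
  half = 2 beats
  whole = 4 beats
  dotted quarter = 1.5 beats
Sum = 4 + 1.5 + 2 + 2 + 4 + 1.5
= 15 beats


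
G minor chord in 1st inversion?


Step by step:
Root position: G Bb D
1st inversion: move root up an octave
Bass note: Bb
Notes (bottom to top) = Bb D G


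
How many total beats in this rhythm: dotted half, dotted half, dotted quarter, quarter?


Reasoning:
Beat values:
  dotted half = 3 beats
  dotted half = 3 beats
  dotted quarter = 1.5 beats
  quarter = 1 beat
Sum = 3 + 3 + 1.5 + 1
= 8.5 beats


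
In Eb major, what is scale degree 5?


Major scale pattern: W-W-H-W-W-W-H (2-2-1-2-2-2-1 semitones)
Starting from Eb:
  Eb + 2 semitones → F
  F + 2 semitones → G
  G + 1 semitone → Ab
  Ab + 2 semitones → Bb
  Bb + 2 semitones → C
  C + 2 semitones → D
  D + 1 semitone → Eb
Scale: Eb F G Ab Bb C D
Degree 5 = Bb


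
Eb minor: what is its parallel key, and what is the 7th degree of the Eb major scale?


Reasoning:
Parallel keys share the same tonic but differ in mode
Eb minor → parallel is Eb major
Eb major scale: Eb F G Ab Bb C D
= Eb major; 7th degree = D


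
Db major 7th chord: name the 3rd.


Working:
Major 7th chord = root + major 3rd + perfect 5th + major 7th
Seventh chords stack in thirds, so the letter names are D-F-A-C
Root: Db
Major 3rd above Db: F
Perfect 5th above Db: Ab
Major 7th above Db: C
The 3rd = F


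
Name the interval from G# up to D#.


Working:
Letter names: G → D spans 5 letter names → a 5th
Semitones: G# → D# = 7 half-steps
A 5th of 7 semitones is a perfect 5th
= perfect 5th


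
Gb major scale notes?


Step by step:
Major scale pattern: W-W-H-W-W-W-H (2-2-1-2-2-2-1 semitones)
Starting from Gb:
  Gb + 2 semitones → Ab
  Ab + 2 semitones → Bb
  Bb + 1 semitone → Cb
  Cb + 2 semitones → Db
  Db + 2 semitones → Eb
  Eb + 2 semitones → F
  F + 1 semitone → Gb
Scale = Gb Ab Bb Cb Db Eb F


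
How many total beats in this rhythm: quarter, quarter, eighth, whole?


Solution.
Beat values:
  quarter = 1 beat
  quarter = 1 beat
  eighth = 0.5 beats
  whole = 4 beats
Sum = 1 + 1 + 0.5 + 4
= 6.5 beats


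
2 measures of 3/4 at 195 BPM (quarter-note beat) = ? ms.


Working:
Quarter-note beat duration = 60000 / 195 ms
Beats per measure (3/4) = 3
One measure = 3 × 60000 / 195 = 180000 / 195 ms
2 measures = 2 × 180000 / 195 = 360000 / 195
= 1846.2 ms


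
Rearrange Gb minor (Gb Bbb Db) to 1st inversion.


Root position: Gb Bbb Db
1st inversion: move root up an octave
Bass note: Bbb
Notes (bottom to top) = Bbb Db Gb


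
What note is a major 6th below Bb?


A 6th spans 6 letter names, so from B we land on D
A major 6th = 9 semitones below Bb
Spell D at that pitch: Db
= Db


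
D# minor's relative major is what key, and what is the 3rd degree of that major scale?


Solution.
The relative major shares the key signature and is a minor 3rd above the minor tonic
A minor 3rd above D# is F#
→ relative major of D# minor is F# major
F# major scale: F# G# A# B C# D# E#
= F# major; 3rd degree = A#


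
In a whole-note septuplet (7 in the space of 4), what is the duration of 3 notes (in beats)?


Reasoning:
Septuplet: 7 notes occupy the space of 4 whole notes
Space = 4 × 4 = 16 beats
Each septuplet note = 16 / 7 = 16/7 beats
3 notes = 3 × 16/7 = 48/7
= 48/7 beats


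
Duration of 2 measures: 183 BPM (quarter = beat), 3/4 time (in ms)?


Solution.
Quarter-note beat duration = 60000 / 183 ms
Beats per measure (3/4) = 3
One measure = 3 × 60000 / 183 = 180000 / 183 ms
2 measures = 2 × 180000 / 183 = 360000 / 183
= 1967.2 ms


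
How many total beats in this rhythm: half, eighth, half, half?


Beat values:
  half = 2 beats
  eighth = 0.5 beats
  half = 2 beats
  half = 2 beats
Sum = 2 + 0.5 + 2 + 2
= 6.5 beats


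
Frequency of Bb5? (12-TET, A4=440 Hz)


Step by step:
f = 440 × 2^(n/12) where n = semitones from A4
Bb5: 13 semitones from A4
f = 440 × 2^(13/12)
f = 932.33 Hz


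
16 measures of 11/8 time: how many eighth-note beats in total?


Working:
Time signature 11/8: the bottom number 8 means the eighth note gets one count
The top number 11 means 11 eighth-note beats per measure
Total = 11 × 16 measures
= 176 eighth-note beats


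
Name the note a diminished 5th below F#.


Reasoning:
A 5th spans 5 letter names, so from F we land on B
A diminished 5th = 6 semitones below F#
Spell B at that pitch: B#
= B#


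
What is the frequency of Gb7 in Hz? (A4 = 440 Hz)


Working:
f = 440 × 2^(n/12) where n = semitones from A4
Gb7: 33 semitones from A4
f = 440 × 2^(33/12)
f = 2959.96 Hz


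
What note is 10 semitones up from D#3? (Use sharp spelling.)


Reasoning:
D#3: chromatic position 3 in octave 3 → absolute = 3×12 + 3 = 39
Transpose up 10: 39 + 10 = 49
49 = 4×12 + 1 → C# in octave 4
Result = C#4


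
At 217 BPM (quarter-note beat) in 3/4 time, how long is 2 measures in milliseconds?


Solution.
Quarter-note beat duration = 60000 / 217 ms
Beats per measure (3/4) = 3
One measure = 3 × 60000 / 217 = 180000 / 217 ms
2 measures = 2 × 180000 / 217 = 360000 / 217
= 1659.0 ms


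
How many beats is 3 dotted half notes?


Base half note = 2 beats
Dot 1 adds half the previous value: +1
One dotted half = 2 + 1 = 3
3 of them = 3 × 3 = 9
= 9 beats


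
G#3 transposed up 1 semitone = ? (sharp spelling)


Step by step:
G#3: chromatic position 8 in octave 3 → absolute = 3×12 + 8 = 44
Transpose up 1: 44 + 1 = 45
45 = 3×12 + 9 → A in octave 3
Result = A3


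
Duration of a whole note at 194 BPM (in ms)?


One quarter-note beat = 60000 / BPM = 60000 / 194 ms
Whole note = 4 × quarter note
Duration = 4 × 60000 / 194 = 240000 / 194
= 1237.1 ms


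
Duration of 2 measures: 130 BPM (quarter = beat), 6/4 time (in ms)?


Quarter-note beat duration = 60000 / 130 ms
Beats per measure (6/4) = 6
One measure = 6 × 60000 / 130 = 360000 / 130 ms
2 measures = 2 × 360000 / 130 = 720000 / 130
= 5538.5 ms


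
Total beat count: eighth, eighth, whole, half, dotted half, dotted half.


Beat values:
  eighth = 0.5 beats
  eighth = 0.5 beats
  whole = 4 beats
  half = 2 beats
  dotted half = 3 beats
  dotted half = 3 beats
Sum = 0.5 + 0.5 + 4 + 2 + 3 + 3
= 13 beats


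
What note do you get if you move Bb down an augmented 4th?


Step by step:
augmented 4th: 4 letter names, 6 semitones
Letter: B - 3 → F
Pitch: Bb - 6 semitones, spelled as an F → Fb
= Fb


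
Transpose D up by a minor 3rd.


Solution.
minor 3rd: 3 letter names, 3 semitones
Letter: D + 2 → F
Pitch: D + 3 semitones, spelled as an F → F
= F


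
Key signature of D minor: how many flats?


Reasoning:
Flat minor keys: A(0), D(1), G(2), C(3), F(4), Bb(5), Eb(6), Ab(7)
D minor has 1 flat
Order of flats: Bb Eb Ab Db Gb Cb Fb → first 1: Bb
= 1 flat


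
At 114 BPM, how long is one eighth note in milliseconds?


Step by step:
One quarter-note beat = 60000 / BPM = 60000 / 114 ms
Eighth note = 1/2 × quarter note
Duration = 1/2 × 60000 / 114 = 30000 / 114
= 263.2 ms


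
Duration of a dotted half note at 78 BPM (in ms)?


Reasoning:
One quarter-note beat = 60000 / BPM = 60000 / 78 ms
Dotted half note = 3 × quarter note
Duration = 3 × 60000 / 78 = 180000 / 78
= 2307.7 ms


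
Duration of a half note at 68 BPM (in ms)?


Solution.
One quarter-note beat = 60000 / BPM = 60000 / 68 ms
Half note = 2 × quarter note
Duration = 2 × 60000 / 68 = 120000 / 68
= 1764.7 ms


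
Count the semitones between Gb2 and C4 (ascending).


Let's work it out.
Absolute semitone position = octave×12 + chromatic position
Gb2: 2×12 + 6 = 30
C4: 4×12 + 0 = 48
Difference = 48 - 30 = 18
= 18 semitones


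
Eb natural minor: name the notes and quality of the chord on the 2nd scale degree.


Eb natural minor scale: Eb F Gb Ab Bb Cb Db
Diatonic triad on degree 2 stacks scale notes 2, 4, 6: F Ab Cb
F→Ab = 3 semitones; F→Cb = 6 semitones → diminished triad
= F Ab Cb (diminished)


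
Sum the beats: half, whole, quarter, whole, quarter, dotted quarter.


Working:
Beat values:
  half = 2 beats
  whole = 4 beats
  quarter = 1 beat
  whole = 4 beats
  quarter = 1 beat
  dotted quarter = 1.5 beats
Sum = 2 + 4 + 1 + 4 + 1 + 1.5
= 13.5 beats


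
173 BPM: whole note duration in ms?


One quarter-note beat = 60000 / BPM = 60000 / 173 ms
Whole note = 4 × quarter note
Duration = 4 × 60000 / 173 = 240000 / 173
= 1387.3 ms


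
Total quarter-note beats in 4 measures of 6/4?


Step by step:
Time signature 6/4: the bottom number 4 means the quarter note gets one count
The top number 6 means 6 quarter-note beats per measure
Total = 6 × 4 measures
= 24 quarter-note beats


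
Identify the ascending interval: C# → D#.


Working:
Letter names: C → D spans 2 letter names → a 2nd
Semitones: C# → D# = 2 half-steps
A 2nd of 2 semitones is a major 2nd
= major 2nd


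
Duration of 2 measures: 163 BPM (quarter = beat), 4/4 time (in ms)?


Let's work it out.
Quarter-note beat duration = 60000 / 163 ms
Beats per measure (4/4) = 4
One measure = 4 × 60000 / 163 = 240000 / 163 ms
2 measures = 2 × 240000 / 163 = 480000 / 163
= 2944.8 ms


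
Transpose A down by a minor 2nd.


Reasoning:
minor 2nd: 2 letter names, 1 semitones
Letter: A - 1 → G
Pitch: A - 1 semitones, spelled as a G → G#
= G#


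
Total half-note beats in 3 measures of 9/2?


Reasoning:
Time signature 9/2: the bottom number 2 means the half note gets one count
The top number 9 means 9 half-note beats per measure
Total = 9 × 3 measures
= 27 half-note beats


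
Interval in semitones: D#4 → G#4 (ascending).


Working:
Absolute semitone position = octave×12 + chromatic position
D#4: 4×12 + 3 = 51
G#4: 4×12 + 8 = 56
Difference = 56 - 51 = 5
= 5 semitones


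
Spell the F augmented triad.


Step by step:
Augmented triad = root + major 3rd (4 semitones) + augmented 5th (8 semitones)
A triad on F stacks thirds, so the chord tones use letter names F-A-C
Root: F
Major 3rd above F: A
Augmented 5th above F: C#
Chord = F A C#


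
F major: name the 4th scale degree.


Major scale pattern: W-W-H-W-W-W-H (2-2-1-2-2-2-1 semitones)
Starting from F:
  F + 2 semitones → G
  G + 2 semitones → A
  A + 1 semitone → Bb
  Bb + 2 semitones → C
  C + 2 semitones → D
  D + 2 semitones → E
  E + 1 semitone → F
Scale: F G A Bb C D E
Degree 4 = Bb


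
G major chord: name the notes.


Step by step:
Major triad = root + major 3rd (4 semitones) + perfect 5th (7 semitones)
A triad on G stacks thirds, so the chord tones use letter names G-B-D
Root: G
Major 3rd above G: B
Perfect 5th above G: D
Chord = G B D


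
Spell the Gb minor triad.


Let's work it out.
Minor triad = root + minor 3rd (3 semitones) + perfect 5th (7 semitones)
A triad on Gb stacks thirds, so the chord tones use letter names G-B-D
Root: Gb
Minor 3rd above Gb: Bbb
Perfect 5th above Gb: Db
Chord = Gb Bbb Db


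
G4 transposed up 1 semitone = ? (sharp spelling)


Working:
G4: chromatic position 7 in octave 4 → absolute = 4×12 + 7 = 55
Transpose up 1: 55 + 1 = 56
56 = 4×12 + 8 → G# in octave 4
Result = G#4


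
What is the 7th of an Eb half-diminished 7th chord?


Let's work it out.
Half-diminished 7th chord = root + minor 3rd + diminished 5th + minor 7th
Seventh chords stack in thirds, so the letter names are E-G-B-D
Root: Eb
Minor 3rd above Eb: Gb
Diminished 5th above Eb: Bbb
Minor 7th above Eb: Db
The 7th = Db


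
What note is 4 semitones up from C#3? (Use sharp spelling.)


Let's work it out.
C#3: chromatic position 1 in octave 3 → absolute = 3×12 + 1 = 37
Transpose up 4: 37 + 4 = 41
41 = 3×12 + 5 → F in octave 3
Result = F3


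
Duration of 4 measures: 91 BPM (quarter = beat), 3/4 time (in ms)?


Quarter-note beat duration = 60000 / 91 ms
Beats per measure (3/4) = 3
One measure = 3 × 60000 / 91 = 180000 / 91 ms
4 measures = 4 × 180000 / 91 = 720000 / 91
= 7912.1 ms


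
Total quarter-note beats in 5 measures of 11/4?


Time signature 11/4: the bottom number 4 means the quarter note gets one count
The top number 11 means 11 quarter-note beats per measure
Total = 11 × 5 measures
= 55 quarter-note beats


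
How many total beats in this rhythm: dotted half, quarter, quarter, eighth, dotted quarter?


Beat values:
  dotted half = 3 beats
  quarter = 1 beat
  quarter = 1 beat
  eighth = 0.5 beats
  dotted quarter = 1.5 beats
Sum = 3 + 1 + 1 + 0.5 + 1.5
= 7 beats


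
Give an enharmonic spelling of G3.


Working:
Enharmonic notes sound the same pitch but are spelled with different letter names
G and F## name the same pitch class
= F##3


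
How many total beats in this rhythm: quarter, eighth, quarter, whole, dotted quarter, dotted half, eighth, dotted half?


Step by step:
Beat values:
  quarter = 1 beat
  eighth = 0.5 beats
  quarter = 1 beat
  whole = 4 beats
  dotted quarter = 1.5 beats
  dotted half = 3 beats
  eighth = 0.5 beats
  dotted half = 3 beats
Sum = 1 + 0.5 + 1 + 4 + 1.5 + 3 + 0.5 + 3
= 14.5 beats


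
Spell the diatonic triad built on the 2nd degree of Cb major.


Reasoning:
Cb major scale: Cb Db Eb Fb Gb Ab Bb
Diatonic triad on degree 2 stacks scale notes 2, 4, 6: Db Fb Ab
Db→Fb = 3 semitones; Db→Ab = 7 semitones → minor triad
= Db Fb Ab (minor)


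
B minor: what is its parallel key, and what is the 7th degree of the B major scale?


Working:
Parallel keys share the same tonic but differ in mode
B minor → parallel is B major
B major scale: B C# D# E F# G# A#
= B major; 7th degree = A#


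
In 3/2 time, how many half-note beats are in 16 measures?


Time signature 3/2: the bottom number 2 means the half note gets one count
The top number 3 means 3 half-note beats per measure
Total = 3 × 16 measures
= 48 half-note beats


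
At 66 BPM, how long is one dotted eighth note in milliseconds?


Step by step:
One quarter-note beat = 60000 / BPM = 60000 / 66 ms
Dotted eighth note = 3/4 × quarter note
Duration = 3/4 × 60000 / 66 = 45000 / 66
= 681.8 ms


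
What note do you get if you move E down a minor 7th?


minor 7th: 7 letter names, 10 semitones
Letter: E - 6 → F
Pitch: E - 10 semitones, spelled as an F → F#
= F#


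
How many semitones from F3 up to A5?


Solution.
Absolute semitone position = octave×12 + chromatic position
F3: 3×12 + 5 = 41
A5: 5×12 + 9 = 69
Difference = 69 - 41 = 28
= 28 semitones


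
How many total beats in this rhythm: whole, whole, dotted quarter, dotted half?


Solution.
Beat values:
  whole = 4 beats
  whole = 4 beats
  dotted quarter = 1.5 beats
  dotted half = 3 beats
Sum = 4 + 4 + 1.5 + 3
= 12.5 beats


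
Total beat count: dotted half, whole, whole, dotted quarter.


Reasoning:
Beat values:
  dotted half = 3 beats
  whole = 4 beats
  whole = 4 beats
  dotted quarter = 1.5 beats
Sum = 3 + 4 + 4 + 1.5
= 12.5 beats


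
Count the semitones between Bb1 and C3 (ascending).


Step by step:
Absolute semitone position = octave×12 + chromatic position
Bb1: 1×12 + 10 = 22
C3: 3×12 + 0 = 36
Difference = 36 - 22 = 14
= 14 semitones


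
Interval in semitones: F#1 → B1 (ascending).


Reasoning:
Absolute semitone position = octave×12 + chromatic position
F#1: 1×12 + 6 = 18
B1: 1×12 + 11 = 23
Difference = 23 - 18 = 5
= 5 semitones


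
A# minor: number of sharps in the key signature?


Sharp minor keys follow the circle of fifths: A(0), E(1), B(2), F#(3), C#(4), G#(5), D#(6), A#(7)
A# minor has 7 sharps
Order of sharps: F# C# G# D# A# E# B# → first 7: F#, C#, G#, D#, A#, E#, B#
= 7 sharps


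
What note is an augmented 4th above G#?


Step by step:
A 4th spans 4 letter names, so from G we land on C
An augmented 4th = 6 semitones above G#
Spell C at that pitch: C##
= C##


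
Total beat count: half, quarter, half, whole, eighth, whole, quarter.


Working:
Beat values:
  half = 2 beats
  quarter = 1 beat
  half = 2 beats
  whole = 4 beats
  eighth = 0.5 beats
  whole = 4 beats
  quarter = 1 beat
Sum = 2 + 1 + 2 + 4 + 0.5 + 4 + 1
= 14.5 beats


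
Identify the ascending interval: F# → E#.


Solution.
Letter names: F → E spans 7 letter names → a 7th
Semitones: F# → E# = 11 half-steps
A 7th of 11 semitones is a major 7th
= major 7th


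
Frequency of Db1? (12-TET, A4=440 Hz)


Working:
f = 440 × 2^(n/12) where n = semitones from A4
Db1: -44 semitones from A4
f = 440 × 2^(-44/12)
f = 34.65 Hz


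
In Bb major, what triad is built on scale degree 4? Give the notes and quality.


Solution.
Bb major scale: Bb C D Eb F G A
Diatonic triad on degree 4 stacks scale notes 4, 6, 1: Eb G Bb
Eb→G = 4 semitones; Eb→Bb = 7 semitones → major triad
= Eb G Bb (major)


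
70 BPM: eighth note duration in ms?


Solution.
One quarter-note beat = 60000 / BPM = 60000 / 70 ms
Eighth note = 1/2 × quarter note
Duration = 1/2 × 60000 / 70 = 30000 / 70
= 428.6 ms


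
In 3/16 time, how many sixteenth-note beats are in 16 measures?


Time signature 3/16: the bottom number 16 means the sixteenth note gets one count
The top number 3 means 3 sixteenth-note beats per measure
Total = 3 × 16 measures
= 48 sixteenth-note beats


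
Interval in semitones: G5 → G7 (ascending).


Let's work it out.
Absolute semitone position = octave×12 + chromatic position
G5: 5×12 + 7 = 67
G7: 7×12 + 7 = 91
Difference = 91 - 67 = 24
= 24 semitones


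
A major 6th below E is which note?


Reasoning:
A 6th spans 6 letter names, so from E we land on G
A major 6th = 9 semitones below E
Spell G at that pitch: G
= G


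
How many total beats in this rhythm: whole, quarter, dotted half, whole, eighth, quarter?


Beat values:
  whole = 4 beats
  quarter = 1 beat
  dotted half = 3 beats
  whole = 4 beats
  eighth = 0.5 beats
  quarter = 1 beat
Sum = 4 + 1 + 3 + 4 + 0.5 + 1
= 13.5 beats


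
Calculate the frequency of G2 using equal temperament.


f = 440 × 2^(n/12) where n = semitones from A4
G2: -26 semitones from A4
f = 440 × 2^(-26/12)
f = 98.00 Hz


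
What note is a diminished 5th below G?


A 5th spans 5 letter names, so from G we land on C
A diminished 5th = 6 semitones below G
Spell C at that pitch: C#
= C#


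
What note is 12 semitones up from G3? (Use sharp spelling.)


G3: chromatic position 7 in octave 3 → absolute = 3×12 + 7 = 43
Transpose up 12: 43 + 12 = 55
55 = 4×12 + 7 → G in octave 4
Result = G4


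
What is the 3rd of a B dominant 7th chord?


Step by step:
Dominant 7th chord = root + major 3rd + perfect 5th + minor 7th
Seventh chords stack in thirds, so the letter names are B-D-F-A
Root: B
Major 3rd above B: D#
Perfect 5th above B: F#
Minor 7th above B: A
The 3rd = D#


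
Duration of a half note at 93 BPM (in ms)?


Solution.
One quarter-note beat = 60000 / BPM = 60000 / 93 ms
Half note = 2 × quarter note
Duration = 2 × 60000 / 93 = 120000 / 93
= 1290.3 ms


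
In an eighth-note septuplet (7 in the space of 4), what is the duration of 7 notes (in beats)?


Reasoning:
Septuplet: 7 notes occupy the space of 4 eighth notes
Space = 4 × 1/2 = 2 beats
Each septuplet note = 2 / 7 = 2/7 beats
7 notes = 7 × 2/7 = 2
= 2 beats


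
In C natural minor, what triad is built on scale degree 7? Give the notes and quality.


Solution.
C natural minor scale: C D Eb F G Ab Bb
Diatonic triad on degree 7 stacks scale notes 7, 2, 4: Bb D F
Bb→D = 4 semitones; Bb→F = 7 semitones → major triad
= Bb D F (major)


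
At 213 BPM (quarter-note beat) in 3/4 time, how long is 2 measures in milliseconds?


Working:
Quarter-note beat duration = 60000 / 213 ms
Beats per measure (3/4) = 3
One measure = 3 × 60000 / 213 = 180000 / 213 ms
2 measures = 2 × 180000 / 213 = 360000 / 213
= 1690.1 ms


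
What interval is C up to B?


Step by step:
Letter names: C → B spans 7 letter names → a 7th
Semitones: C → B = 11 half-steps
A 7th of 11 semitones is a major 7th
= major 7th


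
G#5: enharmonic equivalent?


Step by step:
Enharmonic notes sound the same pitch but are spelled with different letter names
G# and Ab name the same pitch class
= Ab5


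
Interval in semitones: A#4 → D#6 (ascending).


Let's work it out.
Absolute semitone position = octave×12 + chromatic position
A#4: 4×12 + 10 = 58
D#6: 6×12 + 3 = 75
Difference = 75 - 58 = 17
= 17 semitones


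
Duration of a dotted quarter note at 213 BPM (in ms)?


One quarter-note beat = 60000 / BPM = 60000 / 213 ms
Dotted quarter note = 3/2 × quarter note
Duration = 3/2 × 60000 / 213 = 90000 / 213
= 422.5 ms


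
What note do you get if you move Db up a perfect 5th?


Let's work it out.
perfect 5th: 5 letter names, 7 semitones
Letter: D + 4 → A
Pitch: Db + 7 semitones, spelled as an A → Ab
= Ab


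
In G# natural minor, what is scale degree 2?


Solution.
Natural minor scale pattern: W-H-W-W-H-W-W (2-1-2-2-1-2-2 semitones)
Starting from G#:
  G# + 2 semitones → A#
  A# + 1 semitone → B
  B + 2 semitones → C#
  C# + 2 semitones → D#
  D# + 1 semitone → E
  E + 2 semitones → F#
  F# + 2 semitones → G#
Scale: G# A# B C# D# E F#
Degree 2 = A#


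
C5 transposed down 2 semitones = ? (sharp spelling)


Reasoning:
C5: chromatic position 0 in octave 5 → absolute = 5×12 + 0 = 60
Transpose down 2: 60 - 2 = 58
58 = 4×12 + 10 → A# in octave 4
Result = A#4


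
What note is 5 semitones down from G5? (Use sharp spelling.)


Let's work it out.
G5: chromatic position 7 in octave 5 → absolute = 5×12 + 7 = 67
Transpose down 5: 67 - 5 = 62
62 = 5×12 + 2 → D in octave 5
Result = D5


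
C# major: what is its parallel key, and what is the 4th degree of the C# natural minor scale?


Let's work it out.
Parallel keys share the same tonic but differ in mode
C# major → parallel is C# minor
C# natural minor scale: C# D# E F# G# A B
= C# minor; 4th degree = F#


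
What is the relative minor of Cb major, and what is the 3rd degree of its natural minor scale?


Solution.
The relative minor shares the major's key signature and starts on its 6th degree
6th degree = a major 6th above the tonic; a major 6th above Cb is Ab
→ relative minor of Cb major is Ab minor
Ab natural minor scale: Ab Bb Cb Db Eb Fb Gb
= Ab minor; 3rd degree = Cb


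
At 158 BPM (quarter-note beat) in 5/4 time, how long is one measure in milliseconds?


Reasoning:
Quarter-note beat duration = 60000 / 158 ms
Beats per measure (5/4) = 5
One measure = 5 × 60000 / 158 = 300000 / 158 ms
= 1898.7 ms


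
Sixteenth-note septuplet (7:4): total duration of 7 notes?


Let's work it out.
Septuplet: 7 notes occupy the space of 4 sixteenth notes
Space = 4 × 1/4 = 1 beat
Each septuplet note = 1 / 7 = 1/7 beats
7 notes = 7 × 1/7 = 1
= 1 beat


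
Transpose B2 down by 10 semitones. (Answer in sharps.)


Step by step:
B2: chromatic position 11 in octave 2 → absolute = 2×12 + 11 = 35
Transpose down 10: 35 - 10 = 25
25 = 2×12 + 1 → C# in octave 2
Result = C#2


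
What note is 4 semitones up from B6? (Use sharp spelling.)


Working:
B6: chromatic position 11 in octave 6 → absolute = 6×12 + 11 = 83
Transpose up 4: 83 + 4 = 87
87 = 7×12 + 3 → D# in octave 7
Result = D#7


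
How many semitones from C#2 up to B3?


Solution.
Absolute semitone position = octave×12 + chromatic position
C#2: 2×12 + 1 = 25
B3: 3×12 + 11 = 47
Difference = 47 - 25 = 22
= 22 semitones


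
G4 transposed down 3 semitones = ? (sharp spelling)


Let's work it out.
G4: chromatic position 7 in octave 4 → absolute = 4×12 + 7 = 55
Transpose down 3: 55 - 3 = 52
52 = 4×12 + 4 → E in octave 4
Result = E4


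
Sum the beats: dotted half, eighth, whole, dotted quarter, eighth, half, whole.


Solution.
Beat values:
  dotted half = 3 beats
  eighth = 0.5 beats
  whole = 4 beats
  dotted quarter = 1.5 beats
  eighth = 0.5 beats
  half = 2 beats
  whole = 4 beats
Sum = 3 + 0.5 + 4 + 1.5 + 0.5 + 2 + 4
= 15.5 beats


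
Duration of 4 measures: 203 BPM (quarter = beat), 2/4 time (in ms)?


Let's work it out.
Quarter-note beat duration = 60000 / 203 ms
Beats per measure (2/4) = 2
One measure = 2 × 60000 / 203 = 120000 / 203 ms
4 measures = 4 × 120000 / 203 = 480000 / 203
= 2364.5 ms


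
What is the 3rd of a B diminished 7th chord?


Solution.
Diminished 7th chord = root + minor 3rd + diminished 5th + diminished 7th
Seventh chords stack in thirds, so the letter names are B-D-F-A
Root: B
Minor 3rd above B: D
Diminished 5th above B: F
Diminished 7th above B: Ab
The 3rd = D


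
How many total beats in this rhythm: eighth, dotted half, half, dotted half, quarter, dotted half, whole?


Let's work it out.
Beat values:
  eighth = 0.5 beats
  dotted half = 3 beats
  half = 2 beats
  dotted half = 3 beats
  quarter = 1 beat
  dotted half = 3 beats
  whole = 4 beats
Sum = 0.5 + 3 + 2 + 3 + 1 + 3 + 4
= 16.5 beats


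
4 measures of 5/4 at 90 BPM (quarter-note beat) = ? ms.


Quarter-note beat duration = 60000 / 90 ms
Beats per measure (5/4) = 5
One measure = 5 × 60000 / 90 = 300000 / 90 ms
4 measures = 4 × 300000 / 90 = 1200000 / 90
= 13333.3 ms


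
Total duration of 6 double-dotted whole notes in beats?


Base whole note = 4 beats
Dot 1 adds half the previous value: +2
Dot 2 adds half the previous value: +1
One double-dotted whole = 4 + 2 + 1 = 7
6 of them = 6 × 7 = 42
= 42 beats


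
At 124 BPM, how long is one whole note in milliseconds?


One quarter-note beat = 60000 / BPM = 60000 / 124 ms
Whole note = 4 × quarter note
Duration = 4 × 60000 / 124 = 240000 / 124
= 1935.5 ms


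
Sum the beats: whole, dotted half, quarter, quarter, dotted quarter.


Working:
Beat values:
  whole = 4 beats
  dotted half = 3 beats
  quarter = 1 beat
  quarter = 1 beat
  dotted quarter = 1.5 beats
Sum = 4 + 3 + 1 + 1 + 1.5
= 10.5 beats


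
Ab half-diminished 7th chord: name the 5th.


Solution.
Half-diminished 7th chord = root + minor 3rd + diminished 5th + minor 7th
Seventh chords stack in thirds, so the letter names are A-C-E-G
Root: Ab
Minor 3rd above Ab: Cb
Diminished 5th above Ab: Ebb
Minor 7th above Ab: Gb
The 5th = Ebb


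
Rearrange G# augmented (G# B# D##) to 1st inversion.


Let's work it out.
Root position: G# B# D##
1st inversion: move root up an octave
Bass note: B#
Notes (bottom to top) = B# D## G#


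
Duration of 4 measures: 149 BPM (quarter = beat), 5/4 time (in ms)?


Let's work it out.
Quarter-note beat duration = 60000 / 149 ms
Beats per measure (5/4) = 5
One measure = 5 × 60000 / 149 = 300000 / 149 ms
4 measures = 4 × 300000 / 149 = 1200000 / 149
= 8053.7 ms


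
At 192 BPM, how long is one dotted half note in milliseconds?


Working:
One quarter-note beat = 60000 / BPM = 60000 / 192 ms
Dotted half note = 3 × quarter note
Duration = 3 × 60000 / 192 = 180000 / 192
= 937.5 ms


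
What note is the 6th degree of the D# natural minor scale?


Reasoning:
Natural minor scale pattern: W-H-W-W-H-W-W (2-1-2-2-1-2-2 semitones)
Starting from D#:
  D# + 2 semitones → E#
  E# + 1 semitone → F#
  F# + 2 semitones → G#
  G# + 2 semitones → A#
  A# + 1 semitone → B
  B + 2 semitones → C#
  C# + 2 semitones → D#
Scale: D# E# F# G# A# B C#
Degree 6 = B


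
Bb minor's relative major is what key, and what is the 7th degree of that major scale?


Let's work it out.
The relative major shares the key signature and is a minor 3rd above the minor tonic
A minor 3rd above Bb is Db
→ relative major of Bb minor is Db major
Db major scale: Db Eb F Gb Ab Bb C
= Db major; 7th degree = C


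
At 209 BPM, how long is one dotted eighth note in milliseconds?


Let's work it out.
One quarter-note beat = 60000 / BPM = 60000 / 209 ms
Dotted eighth note = 3/4 × quarter note
Duration = 3/4 × 60000 / 209 = 45000 / 209
= 215.3 ms


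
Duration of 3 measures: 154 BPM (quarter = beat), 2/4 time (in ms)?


Step by step:
Quarter-note beat duration = 60000 / 154 ms
Beats per measure (2/4) = 2
One measure = 2 × 60000 / 154 = 120000 / 154 ms
3 measures = 3 × 120000 / 154 = 360000 / 154
= 2337.7 ms


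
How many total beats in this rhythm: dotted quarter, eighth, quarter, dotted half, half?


Reasoning:
Beat values:
  dotted quarter = 1.5 beats
  eighth = 0.5 beats
  quarter = 1 beat
  dotted half = 3 beats
  half = 2 beats
Sum = 1.5 + 0.5 + 1 + 3 + 2
= 8 beats


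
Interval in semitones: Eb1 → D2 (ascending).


Solution.
Absolute semitone position = octave×12 + chromatic position
Eb1: 1×12 + 3 = 15
D2: 2×12 + 2 = 26
Difference = 26 - 15 = 11
= 11 semitones


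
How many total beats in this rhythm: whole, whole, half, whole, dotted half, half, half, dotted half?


Step by step:
Beat values:
  whole = 4 beats
  whole = 4 beats
  half = 2 beats
  whole = 4 beats
  dotted half = 3 beats
  half = 2 beats
  half = 2 beats
  dotted half = 3 beats
Sum = 4 + 4 + 2 + 4 + 3 + 2 + 2 + 3
= 24 beats


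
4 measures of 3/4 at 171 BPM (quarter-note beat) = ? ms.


Step by step:
Quarter-note beat duration = 60000 / 171 ms
Beats per measure (3/4) = 3
One measure = 3 × 60000 / 171 = 180000 / 171 ms
4 measures = 4 × 180000 / 171 = 720000 / 171
= 4210.5 ms


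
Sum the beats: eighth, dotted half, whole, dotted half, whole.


Solution.
Beat values:
  eighth = 0.5 beats
  dotted half = 3 beats
  whole = 4 beats
  dotted half = 3 beats
  whole = 4 beats
Sum = 0.5 + 3 + 4 + 3 + 4
= 14.5 beats


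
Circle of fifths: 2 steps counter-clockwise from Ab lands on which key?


Solution.
Each counter-clockwise step moves down a perfect 5th (= up a perfect 4th)
From Ab: Ab → Db → F#/Gb
= F#/Gb


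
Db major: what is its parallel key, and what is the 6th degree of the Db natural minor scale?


Parallel keys share the same tonic but differ in mode
Db major → parallel is Db minor
Db natural minor scale: Db Eb Fb Gb Ab Bbb Cb
= Db minor; 6th degree = Bbb
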